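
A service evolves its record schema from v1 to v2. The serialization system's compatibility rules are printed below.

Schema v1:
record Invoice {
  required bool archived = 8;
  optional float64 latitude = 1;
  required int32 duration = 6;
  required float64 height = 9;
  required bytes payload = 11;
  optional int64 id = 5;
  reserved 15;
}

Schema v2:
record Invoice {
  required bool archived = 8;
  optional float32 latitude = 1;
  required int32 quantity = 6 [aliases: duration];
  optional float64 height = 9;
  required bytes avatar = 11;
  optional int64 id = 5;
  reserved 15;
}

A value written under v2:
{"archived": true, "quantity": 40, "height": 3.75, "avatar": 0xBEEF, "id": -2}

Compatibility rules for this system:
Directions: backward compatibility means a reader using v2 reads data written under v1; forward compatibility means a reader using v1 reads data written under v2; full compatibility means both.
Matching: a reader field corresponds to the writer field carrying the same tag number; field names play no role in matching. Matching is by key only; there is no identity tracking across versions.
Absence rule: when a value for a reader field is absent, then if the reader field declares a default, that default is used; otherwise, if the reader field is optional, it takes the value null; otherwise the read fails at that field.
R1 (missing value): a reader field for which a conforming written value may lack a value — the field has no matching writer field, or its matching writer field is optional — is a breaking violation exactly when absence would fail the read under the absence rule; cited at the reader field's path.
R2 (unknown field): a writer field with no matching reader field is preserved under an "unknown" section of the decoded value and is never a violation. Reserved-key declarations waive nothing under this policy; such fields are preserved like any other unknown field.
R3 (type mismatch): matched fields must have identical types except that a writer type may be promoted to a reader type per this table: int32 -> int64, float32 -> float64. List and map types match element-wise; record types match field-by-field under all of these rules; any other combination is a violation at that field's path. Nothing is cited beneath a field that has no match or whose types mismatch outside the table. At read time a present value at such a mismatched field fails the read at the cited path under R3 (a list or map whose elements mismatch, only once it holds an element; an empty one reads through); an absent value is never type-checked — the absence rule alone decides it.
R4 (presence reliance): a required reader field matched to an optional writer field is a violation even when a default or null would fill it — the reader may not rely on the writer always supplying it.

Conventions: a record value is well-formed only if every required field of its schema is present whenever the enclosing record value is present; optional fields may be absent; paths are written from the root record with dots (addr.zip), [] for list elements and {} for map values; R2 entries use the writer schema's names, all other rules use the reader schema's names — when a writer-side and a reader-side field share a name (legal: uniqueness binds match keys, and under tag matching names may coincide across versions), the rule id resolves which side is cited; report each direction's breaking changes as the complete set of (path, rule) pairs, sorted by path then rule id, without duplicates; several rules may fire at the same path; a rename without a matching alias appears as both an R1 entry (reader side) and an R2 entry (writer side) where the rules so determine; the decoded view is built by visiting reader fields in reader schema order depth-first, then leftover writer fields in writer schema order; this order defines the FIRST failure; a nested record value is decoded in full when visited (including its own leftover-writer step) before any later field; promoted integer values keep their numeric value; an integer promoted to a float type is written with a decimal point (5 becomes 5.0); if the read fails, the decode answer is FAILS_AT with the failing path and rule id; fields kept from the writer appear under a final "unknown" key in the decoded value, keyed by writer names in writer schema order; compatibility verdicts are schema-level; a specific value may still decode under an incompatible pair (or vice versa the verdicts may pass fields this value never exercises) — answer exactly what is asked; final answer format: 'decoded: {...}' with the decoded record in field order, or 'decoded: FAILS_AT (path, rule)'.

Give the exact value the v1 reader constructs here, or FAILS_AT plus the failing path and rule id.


decoded: {"archived": true, "latitude": null, "duration": 40, "height": 3.75, "payload": 0xBEEF, "id": -2}

arrows below run writer -> reader for Invoice
decode walk for Invoice under reader schema v1:
  archived := true
  latitude := null (missing; optional => null)
  duration := 40 (from writer quantity)
  height := 3.75
  payload := 0xBEEF (from writer avatar)
  id := -2
  => decoded: {"archived": true, "latitude": null, "duration": 40, "height": 3.75, "payload": 0xBEEF, "id": -2}
diffs on Invoice not affecting the asked answer:
  renamed field payload to avatar in record Invoice -> triggers nothing under the printed rules; the Invoice answer is the same either way
  field height in record Invoice: required changed to optional -> matters for Invoice compatibility verdicts, not for this value's decode
  renamed field duration to quantity in record Invoice (alias duration declared on the renamed field) -> triggers nothing under the printed rules; the Invoice answer is the same either way
  field latitude in record Invoice: type float64 changed to float32 -> matters for Invoice compatibility verdicts, not for this value's decode


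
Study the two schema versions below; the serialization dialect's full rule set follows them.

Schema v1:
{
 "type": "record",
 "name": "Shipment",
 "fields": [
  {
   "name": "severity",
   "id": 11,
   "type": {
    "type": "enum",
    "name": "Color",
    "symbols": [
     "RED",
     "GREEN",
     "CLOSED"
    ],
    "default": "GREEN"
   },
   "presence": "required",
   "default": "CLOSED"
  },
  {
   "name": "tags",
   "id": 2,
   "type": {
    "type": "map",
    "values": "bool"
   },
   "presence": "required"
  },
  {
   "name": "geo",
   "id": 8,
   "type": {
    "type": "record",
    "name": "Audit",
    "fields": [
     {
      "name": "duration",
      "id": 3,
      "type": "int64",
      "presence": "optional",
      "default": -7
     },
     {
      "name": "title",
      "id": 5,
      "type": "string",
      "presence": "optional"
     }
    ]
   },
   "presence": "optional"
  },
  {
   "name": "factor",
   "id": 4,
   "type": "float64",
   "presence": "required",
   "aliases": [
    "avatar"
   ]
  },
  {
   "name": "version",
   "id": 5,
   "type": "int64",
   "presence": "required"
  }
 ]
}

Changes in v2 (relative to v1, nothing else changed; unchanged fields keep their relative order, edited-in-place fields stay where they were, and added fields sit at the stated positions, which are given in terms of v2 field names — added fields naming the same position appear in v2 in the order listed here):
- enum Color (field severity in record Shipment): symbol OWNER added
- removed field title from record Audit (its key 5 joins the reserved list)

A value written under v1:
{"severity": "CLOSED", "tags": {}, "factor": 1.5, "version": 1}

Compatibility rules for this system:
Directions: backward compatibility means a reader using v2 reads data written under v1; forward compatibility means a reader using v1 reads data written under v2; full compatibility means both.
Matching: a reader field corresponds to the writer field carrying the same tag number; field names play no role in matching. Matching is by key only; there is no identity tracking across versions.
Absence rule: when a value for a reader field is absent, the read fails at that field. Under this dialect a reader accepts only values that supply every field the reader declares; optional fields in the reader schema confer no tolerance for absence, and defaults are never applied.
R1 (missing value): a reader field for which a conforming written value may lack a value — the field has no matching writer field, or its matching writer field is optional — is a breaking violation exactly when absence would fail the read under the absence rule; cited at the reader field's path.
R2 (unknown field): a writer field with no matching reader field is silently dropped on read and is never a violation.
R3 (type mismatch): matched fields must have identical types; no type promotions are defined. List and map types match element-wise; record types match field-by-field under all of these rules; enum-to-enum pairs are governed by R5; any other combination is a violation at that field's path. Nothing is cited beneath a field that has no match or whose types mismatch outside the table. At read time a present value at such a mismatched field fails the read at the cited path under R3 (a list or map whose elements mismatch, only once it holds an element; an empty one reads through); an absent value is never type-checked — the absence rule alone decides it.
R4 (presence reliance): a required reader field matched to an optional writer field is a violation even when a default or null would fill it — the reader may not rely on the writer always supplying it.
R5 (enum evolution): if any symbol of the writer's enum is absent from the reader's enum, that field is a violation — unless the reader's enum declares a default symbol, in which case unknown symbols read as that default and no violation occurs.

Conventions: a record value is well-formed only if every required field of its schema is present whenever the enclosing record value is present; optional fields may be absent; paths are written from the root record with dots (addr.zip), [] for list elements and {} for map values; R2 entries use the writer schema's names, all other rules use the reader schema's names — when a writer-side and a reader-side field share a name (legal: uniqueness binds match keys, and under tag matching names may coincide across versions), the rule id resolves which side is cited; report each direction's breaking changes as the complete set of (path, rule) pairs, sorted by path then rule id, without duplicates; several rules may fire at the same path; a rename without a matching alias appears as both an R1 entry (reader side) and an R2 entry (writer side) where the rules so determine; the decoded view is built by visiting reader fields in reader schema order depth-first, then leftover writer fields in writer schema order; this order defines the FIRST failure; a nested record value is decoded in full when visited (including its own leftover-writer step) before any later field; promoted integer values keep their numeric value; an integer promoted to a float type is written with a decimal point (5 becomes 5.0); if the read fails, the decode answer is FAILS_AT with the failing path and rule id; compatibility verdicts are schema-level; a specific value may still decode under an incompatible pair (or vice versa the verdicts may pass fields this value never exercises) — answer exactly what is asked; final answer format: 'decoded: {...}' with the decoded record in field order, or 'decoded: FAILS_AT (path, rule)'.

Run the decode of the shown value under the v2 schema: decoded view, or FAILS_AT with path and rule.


decoded: FAILS_AT (geo, R1)

the writer's type comes first in each Shipment pair
decode walk for Shipment under reader schema v2:
  severity := "CLOSED"
  tags := {}
  read fails at geo under R1 (no fill)
  => FAILS_AT (geo, R1)
the rest of the Shipment diff is inert for this question:
  enum Color (field severity in record Shipment): symbol OWNER added -> triggers nothing under the printed rules; the Shipment answer is the same either way
  removed field title from record Audit (its key 5 joins the reserved list) -> schema-level compatibility only; this Shipment value's decode is unchanged


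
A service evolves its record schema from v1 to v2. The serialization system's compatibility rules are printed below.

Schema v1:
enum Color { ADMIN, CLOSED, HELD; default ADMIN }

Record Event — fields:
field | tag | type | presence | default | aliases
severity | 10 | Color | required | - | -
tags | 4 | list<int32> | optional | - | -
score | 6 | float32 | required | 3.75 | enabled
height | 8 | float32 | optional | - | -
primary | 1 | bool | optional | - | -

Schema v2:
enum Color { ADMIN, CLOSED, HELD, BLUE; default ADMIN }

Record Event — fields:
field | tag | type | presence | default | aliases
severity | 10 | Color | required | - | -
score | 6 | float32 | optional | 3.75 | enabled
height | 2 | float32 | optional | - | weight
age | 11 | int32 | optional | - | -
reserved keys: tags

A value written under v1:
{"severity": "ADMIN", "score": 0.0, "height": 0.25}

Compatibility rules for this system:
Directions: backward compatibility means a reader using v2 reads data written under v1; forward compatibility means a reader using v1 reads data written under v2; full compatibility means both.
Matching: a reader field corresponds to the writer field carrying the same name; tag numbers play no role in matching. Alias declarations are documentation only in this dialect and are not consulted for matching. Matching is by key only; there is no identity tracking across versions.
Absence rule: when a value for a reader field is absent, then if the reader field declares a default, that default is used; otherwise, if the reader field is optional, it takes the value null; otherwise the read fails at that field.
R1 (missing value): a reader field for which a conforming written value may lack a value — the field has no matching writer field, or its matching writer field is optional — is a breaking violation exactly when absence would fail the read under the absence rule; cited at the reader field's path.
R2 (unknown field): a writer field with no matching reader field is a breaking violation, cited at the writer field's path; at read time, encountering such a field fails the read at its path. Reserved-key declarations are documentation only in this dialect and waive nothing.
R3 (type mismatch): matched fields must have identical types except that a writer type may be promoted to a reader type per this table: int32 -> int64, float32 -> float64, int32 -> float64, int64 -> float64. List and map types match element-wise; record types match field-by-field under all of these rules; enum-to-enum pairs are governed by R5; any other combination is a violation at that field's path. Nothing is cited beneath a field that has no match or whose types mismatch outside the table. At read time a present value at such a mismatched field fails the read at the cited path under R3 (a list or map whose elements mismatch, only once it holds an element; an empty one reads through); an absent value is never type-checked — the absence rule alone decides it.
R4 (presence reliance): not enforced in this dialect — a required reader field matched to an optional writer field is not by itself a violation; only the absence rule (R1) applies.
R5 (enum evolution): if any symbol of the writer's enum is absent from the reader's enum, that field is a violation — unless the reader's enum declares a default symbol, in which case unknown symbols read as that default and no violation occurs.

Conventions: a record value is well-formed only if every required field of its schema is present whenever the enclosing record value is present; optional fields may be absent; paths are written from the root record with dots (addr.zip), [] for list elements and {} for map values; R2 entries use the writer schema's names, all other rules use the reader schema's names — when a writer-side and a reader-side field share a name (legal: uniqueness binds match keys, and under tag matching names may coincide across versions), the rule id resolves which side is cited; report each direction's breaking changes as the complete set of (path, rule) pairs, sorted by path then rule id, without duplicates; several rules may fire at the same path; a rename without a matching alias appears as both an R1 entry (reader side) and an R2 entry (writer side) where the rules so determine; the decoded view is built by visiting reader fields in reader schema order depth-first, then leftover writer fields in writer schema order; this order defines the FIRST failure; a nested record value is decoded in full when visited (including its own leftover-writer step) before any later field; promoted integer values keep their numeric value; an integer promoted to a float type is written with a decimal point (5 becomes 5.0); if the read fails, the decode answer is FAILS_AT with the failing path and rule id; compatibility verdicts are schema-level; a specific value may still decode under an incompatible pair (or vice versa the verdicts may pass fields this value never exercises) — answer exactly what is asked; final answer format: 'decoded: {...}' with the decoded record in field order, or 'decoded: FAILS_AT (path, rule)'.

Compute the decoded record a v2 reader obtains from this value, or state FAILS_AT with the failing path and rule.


arrows below run writer -> reader for Event
decode walk for Event under reader schema v2:
  severity := "ADMIN"
  score := 0.0
  height := 0.25
  age := null (absent, optional -> null)
  => decoded: {"severity": "ADMIN", "score": 0.0, "height": 0.25, "age": null}
checking off the Event differences that do not matter here:
  enum Color (field severity in record Event): symbol BLUE added -> no rule fires on it and the decoded Event view is identical with or without it
  field score in record Event: required changed to optional -> no rule fires on it and the decoded Event view is identical with or without it
  field height in record Event: tag 8 changed to 2 -> no rule fires on it and the decoded Event view is identical with or without it

decoded: {"severity": "ADMIN", "score": 0.0, "height": 0.25, "age": null}


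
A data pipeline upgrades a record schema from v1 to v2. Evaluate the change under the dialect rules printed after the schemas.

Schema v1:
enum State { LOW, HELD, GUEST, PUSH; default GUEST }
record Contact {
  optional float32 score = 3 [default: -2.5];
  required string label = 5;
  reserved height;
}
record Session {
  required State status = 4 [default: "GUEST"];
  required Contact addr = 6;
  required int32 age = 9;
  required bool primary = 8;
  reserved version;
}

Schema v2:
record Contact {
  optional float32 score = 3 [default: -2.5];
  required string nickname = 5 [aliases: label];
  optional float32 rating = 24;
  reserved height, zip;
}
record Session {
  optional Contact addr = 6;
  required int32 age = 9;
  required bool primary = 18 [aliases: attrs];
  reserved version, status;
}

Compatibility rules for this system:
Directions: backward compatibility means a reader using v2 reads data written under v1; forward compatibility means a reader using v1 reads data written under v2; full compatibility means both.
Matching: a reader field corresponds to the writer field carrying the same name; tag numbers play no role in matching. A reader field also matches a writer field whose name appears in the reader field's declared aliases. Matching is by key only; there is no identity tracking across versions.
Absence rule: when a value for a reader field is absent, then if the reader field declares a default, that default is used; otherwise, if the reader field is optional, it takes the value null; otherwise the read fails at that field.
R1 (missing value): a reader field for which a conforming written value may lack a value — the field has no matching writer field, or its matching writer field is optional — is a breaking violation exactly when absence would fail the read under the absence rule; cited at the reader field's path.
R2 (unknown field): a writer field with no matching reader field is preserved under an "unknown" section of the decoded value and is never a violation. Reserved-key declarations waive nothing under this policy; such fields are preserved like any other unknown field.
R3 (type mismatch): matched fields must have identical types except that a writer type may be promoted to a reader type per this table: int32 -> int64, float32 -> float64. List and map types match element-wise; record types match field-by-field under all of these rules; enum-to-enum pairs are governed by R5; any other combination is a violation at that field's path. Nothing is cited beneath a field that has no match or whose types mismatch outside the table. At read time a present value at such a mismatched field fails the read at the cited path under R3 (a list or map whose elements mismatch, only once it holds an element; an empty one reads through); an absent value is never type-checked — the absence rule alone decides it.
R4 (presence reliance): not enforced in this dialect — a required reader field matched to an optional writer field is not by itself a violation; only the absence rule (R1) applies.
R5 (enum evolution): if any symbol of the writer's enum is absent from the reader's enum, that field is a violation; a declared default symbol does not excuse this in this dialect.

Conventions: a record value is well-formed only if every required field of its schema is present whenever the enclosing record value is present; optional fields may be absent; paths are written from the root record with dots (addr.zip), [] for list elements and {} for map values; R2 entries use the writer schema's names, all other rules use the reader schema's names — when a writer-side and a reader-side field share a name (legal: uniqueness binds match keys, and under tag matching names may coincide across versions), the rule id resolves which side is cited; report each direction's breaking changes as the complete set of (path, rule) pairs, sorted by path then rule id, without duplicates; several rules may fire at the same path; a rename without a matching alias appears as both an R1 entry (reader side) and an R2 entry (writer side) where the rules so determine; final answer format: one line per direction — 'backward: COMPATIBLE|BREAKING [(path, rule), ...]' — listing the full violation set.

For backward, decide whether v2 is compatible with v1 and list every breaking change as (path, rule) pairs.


backward: COMPATIBLE []

the writer's type comes first in each Session pair
backward for Session (reader v2, writer v1):
  Contact -> Contact, writer required: addr aligns to addr
  int32 -> int32, writer required: age aligns to age
  bool -> bool, writer required: primary aligns to primary
  leftover writer field: status
  float32 -> float32, writer optional: addr.score aligns to addr.score
  string -> string, writer required: addr.nickname aligns to addr.label
  addr.rating has no writer counterpart
  nothing fires on Session: backward is COMPATIBLE
remaining Session differences; none change what is asked:
  added field rating to record Contact: optional float32, tag 24 (in v2 it sits last) -> no rule fires on it in Session's dialect; the asked verdict holds
  removed field status from record Session (its key "status" joins the reserved list) -> no rule fires on it in Session's dialect; the asked verdict holds
  field addr in record Session: required changed to optional -> affects forward compatibility only, which is not asked
  field primary in record Session: tag 8 changed to 18 -> no rule fires on it in Session's dialect; the asked verdict holds
  renamed field label to nickname in record Contact (alias label declared on the renamed field) -> affects forward compatibility only, which is not asked


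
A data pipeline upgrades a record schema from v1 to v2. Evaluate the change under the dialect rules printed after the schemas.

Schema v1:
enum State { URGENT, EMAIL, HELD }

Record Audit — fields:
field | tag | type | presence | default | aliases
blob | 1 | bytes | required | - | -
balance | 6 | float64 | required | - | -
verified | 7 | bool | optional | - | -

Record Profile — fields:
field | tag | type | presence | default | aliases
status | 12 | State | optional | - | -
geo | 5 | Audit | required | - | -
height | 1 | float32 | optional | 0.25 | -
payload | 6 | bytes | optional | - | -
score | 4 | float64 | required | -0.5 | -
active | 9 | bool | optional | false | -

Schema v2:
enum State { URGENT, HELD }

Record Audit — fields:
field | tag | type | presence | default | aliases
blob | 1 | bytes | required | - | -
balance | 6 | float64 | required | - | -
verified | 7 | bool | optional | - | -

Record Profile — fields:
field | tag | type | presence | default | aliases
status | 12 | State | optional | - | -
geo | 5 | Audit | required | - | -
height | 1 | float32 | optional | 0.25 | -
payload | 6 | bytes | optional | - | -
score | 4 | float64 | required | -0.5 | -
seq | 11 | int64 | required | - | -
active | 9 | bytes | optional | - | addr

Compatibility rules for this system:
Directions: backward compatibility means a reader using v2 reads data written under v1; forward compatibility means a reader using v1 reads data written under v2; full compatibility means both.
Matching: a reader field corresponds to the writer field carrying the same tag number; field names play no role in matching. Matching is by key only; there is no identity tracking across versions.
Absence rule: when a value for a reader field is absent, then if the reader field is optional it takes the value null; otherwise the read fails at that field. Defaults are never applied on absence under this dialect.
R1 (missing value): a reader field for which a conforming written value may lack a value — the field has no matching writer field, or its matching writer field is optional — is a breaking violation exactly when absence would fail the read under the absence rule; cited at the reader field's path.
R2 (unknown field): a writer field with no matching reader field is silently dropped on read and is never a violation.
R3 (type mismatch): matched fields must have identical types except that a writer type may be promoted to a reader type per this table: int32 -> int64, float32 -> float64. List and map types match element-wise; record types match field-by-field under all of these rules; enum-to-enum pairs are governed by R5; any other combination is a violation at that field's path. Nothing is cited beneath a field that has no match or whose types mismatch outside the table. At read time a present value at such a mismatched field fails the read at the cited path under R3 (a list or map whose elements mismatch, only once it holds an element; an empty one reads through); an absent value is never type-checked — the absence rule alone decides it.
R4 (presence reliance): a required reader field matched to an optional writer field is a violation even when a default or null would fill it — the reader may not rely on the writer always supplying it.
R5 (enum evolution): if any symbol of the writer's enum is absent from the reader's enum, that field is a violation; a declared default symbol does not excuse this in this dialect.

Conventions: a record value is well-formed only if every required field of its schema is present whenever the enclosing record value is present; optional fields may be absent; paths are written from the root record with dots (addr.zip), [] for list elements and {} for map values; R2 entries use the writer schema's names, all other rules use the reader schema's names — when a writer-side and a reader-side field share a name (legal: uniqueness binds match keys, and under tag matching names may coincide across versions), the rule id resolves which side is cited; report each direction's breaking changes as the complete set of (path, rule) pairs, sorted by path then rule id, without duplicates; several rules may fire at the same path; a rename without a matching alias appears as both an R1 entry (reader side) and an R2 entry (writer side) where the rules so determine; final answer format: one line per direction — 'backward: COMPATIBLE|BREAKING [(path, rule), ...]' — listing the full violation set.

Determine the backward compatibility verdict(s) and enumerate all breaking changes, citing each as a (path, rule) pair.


arrows below run writer -> reader for Profile
backward analysis of Profile with v2 as reader and v1 as writer:
  status <- status (State -> State, writer optional)
  geo <- geo (Audit -> Audit, writer required)
  height <- height (float32 -> float32, writer optional)
  payload <- payload (bytes -> bytes, writer optional)
  score <- score (float64 -> float64, writer required)
  seq: no writer match
  active <- active (bool -> bytes, writer optional)
  geo.blob <- geo.blob (bytes -> bytes, writer required)
  geo.balance <- geo.balance (float64 -> float64, writer required)
  geo.verified <- geo.verified (bool -> bool, writer optional)
  rule R3 violated at active
  rule R1 violated at seq
  rule R5 violated at status
  => backward verdict for Profile: BREAKING, 3 violation(s)

backward: BREAKING [(active, R3), (seq, R1), (status, R5)]


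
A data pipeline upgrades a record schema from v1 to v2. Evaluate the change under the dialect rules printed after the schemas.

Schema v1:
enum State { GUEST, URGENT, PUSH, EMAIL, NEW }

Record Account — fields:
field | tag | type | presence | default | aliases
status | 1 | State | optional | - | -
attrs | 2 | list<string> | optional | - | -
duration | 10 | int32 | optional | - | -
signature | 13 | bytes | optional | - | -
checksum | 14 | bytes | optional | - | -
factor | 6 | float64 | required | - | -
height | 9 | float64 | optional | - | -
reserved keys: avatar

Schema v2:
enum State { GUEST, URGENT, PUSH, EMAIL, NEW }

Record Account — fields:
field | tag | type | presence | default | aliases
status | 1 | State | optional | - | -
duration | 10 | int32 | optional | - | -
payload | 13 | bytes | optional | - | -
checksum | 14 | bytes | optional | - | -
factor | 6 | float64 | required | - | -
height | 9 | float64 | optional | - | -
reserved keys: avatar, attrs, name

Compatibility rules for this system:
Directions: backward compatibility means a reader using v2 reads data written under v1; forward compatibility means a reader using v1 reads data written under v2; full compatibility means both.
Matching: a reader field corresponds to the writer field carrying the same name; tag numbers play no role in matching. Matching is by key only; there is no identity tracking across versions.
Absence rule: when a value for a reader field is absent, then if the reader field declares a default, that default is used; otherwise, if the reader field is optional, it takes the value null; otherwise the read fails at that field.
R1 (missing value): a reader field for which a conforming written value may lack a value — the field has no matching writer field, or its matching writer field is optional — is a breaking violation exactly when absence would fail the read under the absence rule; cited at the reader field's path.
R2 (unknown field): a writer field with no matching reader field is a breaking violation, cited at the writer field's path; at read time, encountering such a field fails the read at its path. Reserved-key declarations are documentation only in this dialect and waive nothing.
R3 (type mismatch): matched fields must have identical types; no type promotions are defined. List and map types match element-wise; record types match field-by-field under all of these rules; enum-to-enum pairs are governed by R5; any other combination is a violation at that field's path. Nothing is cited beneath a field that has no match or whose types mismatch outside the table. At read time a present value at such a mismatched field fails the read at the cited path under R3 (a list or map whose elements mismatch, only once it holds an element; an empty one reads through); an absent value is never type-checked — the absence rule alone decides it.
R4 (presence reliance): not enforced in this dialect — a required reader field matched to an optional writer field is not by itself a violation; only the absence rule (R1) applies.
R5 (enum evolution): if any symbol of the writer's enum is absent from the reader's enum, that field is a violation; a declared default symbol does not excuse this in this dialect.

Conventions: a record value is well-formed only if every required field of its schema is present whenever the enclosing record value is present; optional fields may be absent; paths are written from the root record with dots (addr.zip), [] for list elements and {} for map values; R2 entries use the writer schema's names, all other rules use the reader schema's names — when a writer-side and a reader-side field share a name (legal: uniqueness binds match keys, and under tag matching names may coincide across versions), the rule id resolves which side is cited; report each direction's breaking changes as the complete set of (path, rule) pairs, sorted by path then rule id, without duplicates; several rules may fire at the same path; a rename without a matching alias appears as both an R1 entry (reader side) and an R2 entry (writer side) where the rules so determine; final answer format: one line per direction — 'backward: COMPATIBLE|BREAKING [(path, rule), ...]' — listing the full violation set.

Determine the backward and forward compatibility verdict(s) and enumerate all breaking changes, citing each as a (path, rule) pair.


backward: BREAKING [(attrs, R2), (signature, R2)]; forward: BREAKING [(payload, R2)]

each type pair in Account: writer, then reader
backward pass over Account, reader schema v2, writer schema v1:
  status: paired with writer status (State -> State; writer optional)
  duration: paired with writer duration (int32 -> int32; writer optional)
  payload: no writer-side match
  checksum: paired with writer checksum (bytes -> bytes; writer optional)
  factor: paired with writer factor (float64 -> float64; writer required)
  height: paired with writer height (float64 -> float64; writer optional)
  attrs (writer side), unknown to reader
  signature (writer side), unknown to reader
  violation R2 at attrs
  violation R2 at signature
  => backward verdict for Account: BREAKING, 2 violation(s)
forward pass over Account, reader schema v1, writer schema v2:
  status: paired with writer status (State -> State; writer optional)
  attrs: no writer-side match
  duration: paired with writer duration (int32 -> int32; writer optional)
  signature: no writer-side match
  checksum: paired with writer checksum (bytes -> bytes; writer optional)
  factor: paired with writer factor (float64 -> float64; writer required)
  height: paired with writer height (float64 -> float64; writer optional)
  payload (writer side), unknown to reader
  violation R2 at payload
  => forward verdict for Account: BREAKING, 1 violation(s)


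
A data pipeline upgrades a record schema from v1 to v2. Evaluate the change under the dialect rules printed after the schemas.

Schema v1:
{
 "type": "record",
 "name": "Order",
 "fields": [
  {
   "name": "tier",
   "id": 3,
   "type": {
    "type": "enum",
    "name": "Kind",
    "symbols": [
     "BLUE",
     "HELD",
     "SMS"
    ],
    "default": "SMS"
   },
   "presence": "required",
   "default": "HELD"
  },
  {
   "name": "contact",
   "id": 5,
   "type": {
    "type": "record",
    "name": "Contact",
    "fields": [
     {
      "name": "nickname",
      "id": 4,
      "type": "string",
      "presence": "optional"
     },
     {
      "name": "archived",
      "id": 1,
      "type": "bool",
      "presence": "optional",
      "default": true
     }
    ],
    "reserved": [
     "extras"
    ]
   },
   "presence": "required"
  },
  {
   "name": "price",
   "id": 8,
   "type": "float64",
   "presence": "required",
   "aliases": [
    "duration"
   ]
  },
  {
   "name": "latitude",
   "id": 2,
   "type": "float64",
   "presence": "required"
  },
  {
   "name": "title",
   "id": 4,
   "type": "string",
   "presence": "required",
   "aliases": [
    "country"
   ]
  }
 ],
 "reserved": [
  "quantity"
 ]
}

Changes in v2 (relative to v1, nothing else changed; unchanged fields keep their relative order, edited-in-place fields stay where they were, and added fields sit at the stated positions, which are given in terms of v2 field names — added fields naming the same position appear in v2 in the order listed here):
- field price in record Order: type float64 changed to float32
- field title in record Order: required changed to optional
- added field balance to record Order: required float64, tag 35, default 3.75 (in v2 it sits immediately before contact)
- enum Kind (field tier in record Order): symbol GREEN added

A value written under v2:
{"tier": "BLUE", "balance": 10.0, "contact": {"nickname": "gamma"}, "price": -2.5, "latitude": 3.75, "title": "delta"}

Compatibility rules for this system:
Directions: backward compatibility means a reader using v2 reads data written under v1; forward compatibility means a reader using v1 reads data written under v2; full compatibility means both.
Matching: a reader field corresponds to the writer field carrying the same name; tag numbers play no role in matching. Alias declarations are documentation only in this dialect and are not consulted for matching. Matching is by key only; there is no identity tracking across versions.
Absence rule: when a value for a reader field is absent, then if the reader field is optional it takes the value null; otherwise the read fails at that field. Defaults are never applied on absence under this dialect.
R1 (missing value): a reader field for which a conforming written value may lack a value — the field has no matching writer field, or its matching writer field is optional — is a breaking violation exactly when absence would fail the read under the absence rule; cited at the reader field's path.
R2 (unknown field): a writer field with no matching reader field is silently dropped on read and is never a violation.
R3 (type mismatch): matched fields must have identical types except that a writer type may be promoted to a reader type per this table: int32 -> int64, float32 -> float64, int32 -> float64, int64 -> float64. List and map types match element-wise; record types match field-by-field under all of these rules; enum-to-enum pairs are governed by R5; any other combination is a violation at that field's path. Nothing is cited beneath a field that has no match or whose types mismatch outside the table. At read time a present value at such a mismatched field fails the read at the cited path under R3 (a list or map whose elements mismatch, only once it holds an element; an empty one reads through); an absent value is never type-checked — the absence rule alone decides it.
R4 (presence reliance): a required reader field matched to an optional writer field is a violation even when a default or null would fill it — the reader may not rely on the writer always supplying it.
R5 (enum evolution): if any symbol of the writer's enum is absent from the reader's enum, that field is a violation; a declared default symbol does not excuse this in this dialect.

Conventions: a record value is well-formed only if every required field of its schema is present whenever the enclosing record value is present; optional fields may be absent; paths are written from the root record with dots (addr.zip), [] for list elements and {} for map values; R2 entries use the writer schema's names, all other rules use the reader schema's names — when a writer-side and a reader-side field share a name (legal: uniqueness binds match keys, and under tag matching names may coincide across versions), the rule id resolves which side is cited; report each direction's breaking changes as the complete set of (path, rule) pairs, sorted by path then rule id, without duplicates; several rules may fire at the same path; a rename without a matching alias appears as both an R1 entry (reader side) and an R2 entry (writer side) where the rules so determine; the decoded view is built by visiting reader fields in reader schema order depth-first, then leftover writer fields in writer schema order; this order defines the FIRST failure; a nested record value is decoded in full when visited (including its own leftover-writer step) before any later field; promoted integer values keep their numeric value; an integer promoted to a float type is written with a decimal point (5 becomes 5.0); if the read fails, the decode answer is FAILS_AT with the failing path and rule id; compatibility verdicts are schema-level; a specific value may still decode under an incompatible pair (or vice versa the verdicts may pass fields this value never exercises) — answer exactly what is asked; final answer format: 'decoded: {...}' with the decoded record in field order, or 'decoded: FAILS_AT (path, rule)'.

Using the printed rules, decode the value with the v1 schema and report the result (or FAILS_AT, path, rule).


decoded: {"tier": "BLUE", "contact": {"nickname": "gamma", "archived": null}, "price": -2.5, "latitude": 3.75, "title": "delta"}

in Order below, arrows point writer -> reader
decode walk for Order under reader schema v1:
  tier := "BLUE"
  contact.nickname := "gamma"
  contact.archived := null (not supplied -> null)
  price := -2.5 (float32 -> float64)
  latitude := 3.75
  title := "delta"
  writer balance: unmatched, discarded
  => decoded: {"tier": "BLUE", "contact": {"nickname": "gamma", "archived": null}, "price": -2.5, "latitude": 3.75, "title": "delta"}
the rest of the Order diff is inert for this question:
  field price in record Order: type float64 changed to float32 -> matters for Order compatibility verdicts, not for this value's decode
  field title in record Order: required changed to optional -> matters for Order compatibility verdicts, not for this value's decode
  added field balance to record Order: required float64, tag 35, default 3.75 (in v2 it sits immediately before contact) -> matters for Order compatibility verdicts, not for this value's decode
  enum Kind (field tier in record Order): symbol GREEN added -> matters for Order compatibility verdicts, not for this value's decode
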